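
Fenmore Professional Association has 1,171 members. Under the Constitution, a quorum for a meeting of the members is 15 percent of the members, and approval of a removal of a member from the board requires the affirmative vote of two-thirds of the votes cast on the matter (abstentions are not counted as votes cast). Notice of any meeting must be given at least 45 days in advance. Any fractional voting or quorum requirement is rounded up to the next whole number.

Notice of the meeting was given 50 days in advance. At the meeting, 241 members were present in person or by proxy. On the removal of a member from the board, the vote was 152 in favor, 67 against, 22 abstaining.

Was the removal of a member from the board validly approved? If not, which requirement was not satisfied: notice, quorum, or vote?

Valid — all requirements satisfied.

Notice: 50 days given; 45 required. Satisfied.
Quorum: 15% of 1,171 = 175.65, rounded up to 176; 241 present. Satisfied.
Vote: requires two-thirds of the votes cast (241 − 22 abstaining = 219); 2/3 of 219 = 146, so 146 needed; 152 in favor. Satisfied.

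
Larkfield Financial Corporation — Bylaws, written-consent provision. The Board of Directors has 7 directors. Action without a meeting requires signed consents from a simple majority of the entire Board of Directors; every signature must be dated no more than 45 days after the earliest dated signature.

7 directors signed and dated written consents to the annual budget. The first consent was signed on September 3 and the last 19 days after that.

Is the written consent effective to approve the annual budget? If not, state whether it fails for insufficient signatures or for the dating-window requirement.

Effective — both the signature and dating-window requirements are satisfied.

Signatures required: a simple majority of 7 — a majority of 7 is 4, so 4 needed; 7 signed. Sufficient.
Dating window: the latest signature is 19 days after the earliest; the limit is 45 days. Within the window.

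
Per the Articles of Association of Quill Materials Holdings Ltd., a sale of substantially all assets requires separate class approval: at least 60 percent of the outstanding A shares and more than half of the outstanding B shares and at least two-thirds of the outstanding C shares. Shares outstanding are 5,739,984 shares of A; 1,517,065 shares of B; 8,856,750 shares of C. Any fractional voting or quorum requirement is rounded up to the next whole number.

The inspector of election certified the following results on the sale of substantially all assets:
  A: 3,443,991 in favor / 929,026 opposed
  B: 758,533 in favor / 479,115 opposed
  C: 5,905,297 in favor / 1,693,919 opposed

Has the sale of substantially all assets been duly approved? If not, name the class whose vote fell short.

Approved — every class gave the required vote.

A: 3/5 of 5739984 = 3443990.40, rounded up to 3443991; 3,443,991 required, 3,443,991 in favor — approved.
B: a majority of 1517065 is 758533; 758,533 required, 758,533 in favor — approved.
C: 2/3 of 8856750 = 5904500; 5,904,500 required, 5,905,297 in favor — approved.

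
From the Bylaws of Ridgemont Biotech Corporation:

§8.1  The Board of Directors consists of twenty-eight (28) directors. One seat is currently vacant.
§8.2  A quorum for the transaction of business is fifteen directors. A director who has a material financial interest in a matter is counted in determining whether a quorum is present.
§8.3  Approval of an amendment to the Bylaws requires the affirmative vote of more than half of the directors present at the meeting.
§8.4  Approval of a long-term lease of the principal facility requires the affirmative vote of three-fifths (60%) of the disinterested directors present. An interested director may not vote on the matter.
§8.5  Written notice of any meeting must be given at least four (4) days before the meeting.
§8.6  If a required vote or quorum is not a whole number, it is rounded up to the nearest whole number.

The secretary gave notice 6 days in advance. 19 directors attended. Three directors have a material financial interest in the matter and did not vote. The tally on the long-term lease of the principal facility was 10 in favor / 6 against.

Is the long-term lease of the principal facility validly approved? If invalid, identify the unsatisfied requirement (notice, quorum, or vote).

Notice: 6 days given; 4 required (6 ≥ 4). Satisfied.
Quorum: 19 present (interested directors count toward quorum); quorum is 15. Satisfied.
Vote: the long-term lease of the principal facility requires three-fifths of the disinterested directors present (19 − 3 = 16). 3/5 of 16 = 9.60, rounded up to 10, so 10 affirmative votes are needed; 10 voted in favor. Satisfied.

Valid — all requirements satisfied.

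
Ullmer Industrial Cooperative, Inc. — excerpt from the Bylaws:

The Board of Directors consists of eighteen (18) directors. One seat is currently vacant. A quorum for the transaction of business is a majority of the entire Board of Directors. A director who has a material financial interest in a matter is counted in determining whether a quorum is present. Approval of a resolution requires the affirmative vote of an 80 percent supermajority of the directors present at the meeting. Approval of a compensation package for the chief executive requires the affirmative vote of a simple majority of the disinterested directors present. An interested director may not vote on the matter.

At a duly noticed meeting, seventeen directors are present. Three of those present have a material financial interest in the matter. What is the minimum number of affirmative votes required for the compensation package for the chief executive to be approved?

The compensation package for the chief executive requires a majority of the disinterested directors present (17 − 3 = 14).
A majority of 14 is 8.

8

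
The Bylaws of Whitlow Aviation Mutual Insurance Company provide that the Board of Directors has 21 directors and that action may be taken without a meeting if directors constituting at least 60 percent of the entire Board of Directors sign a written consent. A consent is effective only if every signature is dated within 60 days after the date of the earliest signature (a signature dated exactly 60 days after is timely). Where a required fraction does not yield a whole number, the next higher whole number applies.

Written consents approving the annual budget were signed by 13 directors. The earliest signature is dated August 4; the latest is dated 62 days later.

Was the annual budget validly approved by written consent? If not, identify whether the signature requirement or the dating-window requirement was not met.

Not effective — dating-window requirement not satisfied.

Signatures required: at least 60 percent of 21 — 3/5 of 21 = 12.60, rounded up to 13, so 13 needed; 13 signed. Sufficient.
Dating window: the latest signature is 62 days after the earliest; the limit is 60 days. Outside the window.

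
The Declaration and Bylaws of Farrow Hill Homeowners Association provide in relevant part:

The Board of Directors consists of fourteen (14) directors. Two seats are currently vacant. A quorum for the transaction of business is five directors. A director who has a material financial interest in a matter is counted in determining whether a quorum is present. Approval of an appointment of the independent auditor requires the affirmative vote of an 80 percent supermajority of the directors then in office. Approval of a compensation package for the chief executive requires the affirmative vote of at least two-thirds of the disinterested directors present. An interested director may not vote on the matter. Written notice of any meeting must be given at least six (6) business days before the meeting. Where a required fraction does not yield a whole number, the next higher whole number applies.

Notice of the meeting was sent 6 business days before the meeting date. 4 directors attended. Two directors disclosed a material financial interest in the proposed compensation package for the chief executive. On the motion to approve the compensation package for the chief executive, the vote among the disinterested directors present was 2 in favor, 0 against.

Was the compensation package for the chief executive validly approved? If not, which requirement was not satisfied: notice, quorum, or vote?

Notice: 6 business days given; 6 required (6 ≥ 6). Satisfied.
Quorum: 4 present (interested directors count toward quorum); quorum is 5. Not satisfied.
Vote: the compensation package for the chief executive requires two-thirds of the disinterested directors present (4 − 2 = 2). 2/3 of 2 = 1.33, rounded up to 2, so 2 affirmative votes are needed; 2 voted in favor. Satisfied. (Moot — without a quorum no business can be validly transacted.)

Invalid — quorum requirement not satisfied.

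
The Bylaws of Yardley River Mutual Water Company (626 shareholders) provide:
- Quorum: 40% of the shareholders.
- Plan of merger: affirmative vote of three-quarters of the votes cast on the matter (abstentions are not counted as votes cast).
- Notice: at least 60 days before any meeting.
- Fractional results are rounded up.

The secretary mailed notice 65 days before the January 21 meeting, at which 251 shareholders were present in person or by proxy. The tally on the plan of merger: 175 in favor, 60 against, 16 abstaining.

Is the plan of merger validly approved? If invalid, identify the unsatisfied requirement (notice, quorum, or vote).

Notice: 65 days given; 60 required. Satisfied.
Quorum: 40% of 626 = 250.40, rounded up to 251; 251 present. Satisfied.
Vote: requires three-fourths of the votes cast (251 − 16 abstaining = 235); 3/4 of 235 = 176.25, rounded up to 177, so 177 needed; 175 in favor. Not satisfied.

Invalid — vote requirement not satisfied.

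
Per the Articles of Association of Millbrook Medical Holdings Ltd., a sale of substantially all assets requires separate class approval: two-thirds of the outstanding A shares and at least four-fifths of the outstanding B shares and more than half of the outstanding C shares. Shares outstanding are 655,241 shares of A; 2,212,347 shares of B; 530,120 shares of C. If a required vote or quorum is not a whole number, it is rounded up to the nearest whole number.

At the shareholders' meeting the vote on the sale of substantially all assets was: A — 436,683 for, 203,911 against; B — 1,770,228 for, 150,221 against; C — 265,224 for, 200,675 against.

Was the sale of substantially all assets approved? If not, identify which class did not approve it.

Not approved — the A shares did not give the required vote.

A: 2/3 of 655241 = 436827.33, rounded up to 436828; 436,828 required, 436,683 in favor — not approved.
B: 4/5 of 2212347 = 1769877.60, rounded up to 1769878; 1,769,878 required, 1,770,228 in favor — approved.
C: a majority of 530120 is 265061; 265,061 required, 265,224 in favor — approved.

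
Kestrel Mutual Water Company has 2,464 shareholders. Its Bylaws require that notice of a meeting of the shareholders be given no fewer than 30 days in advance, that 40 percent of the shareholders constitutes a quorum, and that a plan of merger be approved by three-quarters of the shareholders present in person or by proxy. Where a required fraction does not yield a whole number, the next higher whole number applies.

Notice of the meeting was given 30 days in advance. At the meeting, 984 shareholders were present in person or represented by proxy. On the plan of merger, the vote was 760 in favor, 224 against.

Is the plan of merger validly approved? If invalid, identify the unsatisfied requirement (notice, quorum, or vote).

Notice: 30 days given; 30 required. Satisfied.
Quorum: 40% of 2,464 = 985.60, rounded up to 986; 984 present. Not satisfied.
Vote: requires three-fourths of those present (984); 3/4 of 984 = 738, so 738 needed; 760 in favor. Satisfied.

Invalid — quorum requirement not satisfied.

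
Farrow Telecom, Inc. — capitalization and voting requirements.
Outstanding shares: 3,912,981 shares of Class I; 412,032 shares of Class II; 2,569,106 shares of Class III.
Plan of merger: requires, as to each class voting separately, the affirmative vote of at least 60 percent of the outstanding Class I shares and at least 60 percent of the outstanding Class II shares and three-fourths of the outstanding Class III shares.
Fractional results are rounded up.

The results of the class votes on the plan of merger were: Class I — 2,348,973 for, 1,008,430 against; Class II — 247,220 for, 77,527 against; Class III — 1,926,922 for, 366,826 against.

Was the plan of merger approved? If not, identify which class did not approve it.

Class I: 3/5 of 3912981 = 2347788.60, rounded up to 2347789; 2,347,789 required, 2,348,973 in favor — approved.
Class II: 3/5 of 412032 = 247219.20, rounded up to 247220; 247,220 required, 247,220 in favor — approved.
Class III: 3/4 of 2569106 = 1926829.50, rounded up to 1926830; 1,926,830 required, 1,926,922 in favor — approved.

Approved — every class gave the required vote.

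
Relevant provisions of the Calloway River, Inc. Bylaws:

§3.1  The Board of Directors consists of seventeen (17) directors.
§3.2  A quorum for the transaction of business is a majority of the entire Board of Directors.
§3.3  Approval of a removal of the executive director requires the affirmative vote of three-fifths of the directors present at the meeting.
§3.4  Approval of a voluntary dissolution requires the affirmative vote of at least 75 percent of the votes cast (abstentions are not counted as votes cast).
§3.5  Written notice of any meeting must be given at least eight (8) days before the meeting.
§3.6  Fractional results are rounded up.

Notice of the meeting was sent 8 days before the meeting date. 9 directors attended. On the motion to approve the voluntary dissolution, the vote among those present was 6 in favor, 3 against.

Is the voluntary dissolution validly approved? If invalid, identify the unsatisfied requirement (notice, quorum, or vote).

Notice: 8 days given; 8 required (8 ≥ 8). Satisfied.
Quorum: 9 present; quorum is 9. Satisfied.
Vote: the voluntary dissolution requires three-fourths of the votes cast (9). 3/4 of 9 = 6.75, rounded up to 7, so 7 affirmative votes are needed; 6 voted in favor. Not satisfied.

Invalid — vote requirement not satisfied.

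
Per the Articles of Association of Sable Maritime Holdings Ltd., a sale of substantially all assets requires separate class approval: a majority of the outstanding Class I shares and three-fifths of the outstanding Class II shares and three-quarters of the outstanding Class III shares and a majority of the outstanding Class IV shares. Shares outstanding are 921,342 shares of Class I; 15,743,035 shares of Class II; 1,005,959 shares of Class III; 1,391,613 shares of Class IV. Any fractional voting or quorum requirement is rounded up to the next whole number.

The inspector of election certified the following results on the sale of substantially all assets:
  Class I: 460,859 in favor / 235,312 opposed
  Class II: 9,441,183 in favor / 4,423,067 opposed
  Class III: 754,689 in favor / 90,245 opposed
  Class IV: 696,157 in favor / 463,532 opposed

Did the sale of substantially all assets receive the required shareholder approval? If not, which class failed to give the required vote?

Not approved — the Class II shares did not give the required vote.

Class I: a majority of 921342 is 460672; 460,672 required, 460,859 in favor — approved.
Class II: 3/5 of 15743035 = 9445821; 9,445,821 required, 9,441,183 in favor — not approved.
Class III: 3/4 of 1005959 = 754469.25, rounded up to 754470; 754,470 required, 754,689 in favor — approved.
Class IV: a majority of 1391613 is 695807; 695,807 required, 696,157 in favor — approved.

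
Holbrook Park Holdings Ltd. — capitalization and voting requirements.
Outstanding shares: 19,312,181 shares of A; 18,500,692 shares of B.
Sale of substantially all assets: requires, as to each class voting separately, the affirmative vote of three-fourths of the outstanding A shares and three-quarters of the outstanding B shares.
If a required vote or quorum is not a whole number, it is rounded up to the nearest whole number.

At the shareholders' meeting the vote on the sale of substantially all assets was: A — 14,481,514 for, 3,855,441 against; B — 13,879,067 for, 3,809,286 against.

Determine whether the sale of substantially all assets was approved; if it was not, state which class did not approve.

A: 3/4 of 19312181 = 14484135.75, rounded up to 14484136; 14,484,136 required, 14,481,514 in favor — not approved.
B: 3/4 of 18500692 = 13875519; 13,875,519 required, 13,879,067 in favor — approved.

Not approved — the A shares did not give the required vote.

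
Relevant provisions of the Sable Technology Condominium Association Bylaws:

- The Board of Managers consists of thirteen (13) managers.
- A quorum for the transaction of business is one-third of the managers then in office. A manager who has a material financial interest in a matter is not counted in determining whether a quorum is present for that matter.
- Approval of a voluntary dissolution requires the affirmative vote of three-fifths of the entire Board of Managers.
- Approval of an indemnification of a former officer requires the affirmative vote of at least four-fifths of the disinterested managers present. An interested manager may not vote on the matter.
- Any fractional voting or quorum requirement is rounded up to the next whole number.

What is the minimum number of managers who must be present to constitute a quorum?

1/3 of 13 = 4.33, rounded up to 5.

5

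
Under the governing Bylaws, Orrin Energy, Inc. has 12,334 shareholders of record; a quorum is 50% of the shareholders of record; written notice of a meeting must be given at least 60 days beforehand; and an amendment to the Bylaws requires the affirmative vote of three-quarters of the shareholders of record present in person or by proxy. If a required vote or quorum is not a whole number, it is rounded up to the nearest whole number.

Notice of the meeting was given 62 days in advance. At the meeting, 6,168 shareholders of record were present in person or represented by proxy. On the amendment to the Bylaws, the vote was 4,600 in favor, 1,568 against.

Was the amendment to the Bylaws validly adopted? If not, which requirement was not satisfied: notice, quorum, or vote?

Notice: 62 days given; 60 required. Satisfied.
Quorum: 50% of 12,334 = 6,167; 6,168 present. Satisfied.
Vote: requires three-fourths of those present (6,168); 3/4 of 6168 = 4626, so 4,626 needed; 4,600 in favor. Not satisfied.

Invalid — vote requirement not satisfied.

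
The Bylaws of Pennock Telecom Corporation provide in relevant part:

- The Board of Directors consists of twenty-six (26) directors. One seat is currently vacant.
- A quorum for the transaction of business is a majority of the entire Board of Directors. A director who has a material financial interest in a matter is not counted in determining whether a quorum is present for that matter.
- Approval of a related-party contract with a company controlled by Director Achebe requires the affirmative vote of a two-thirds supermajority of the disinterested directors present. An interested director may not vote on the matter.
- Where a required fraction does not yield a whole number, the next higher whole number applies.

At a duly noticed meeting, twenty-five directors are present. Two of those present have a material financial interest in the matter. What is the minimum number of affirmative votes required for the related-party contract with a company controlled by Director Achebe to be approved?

16

The related-party contract with a company controlled by Director Achebe requires two-thirds of the disinterested directors present (25 − 2 = 23).
2/3 of 23 = 15.33, rounded up to 16.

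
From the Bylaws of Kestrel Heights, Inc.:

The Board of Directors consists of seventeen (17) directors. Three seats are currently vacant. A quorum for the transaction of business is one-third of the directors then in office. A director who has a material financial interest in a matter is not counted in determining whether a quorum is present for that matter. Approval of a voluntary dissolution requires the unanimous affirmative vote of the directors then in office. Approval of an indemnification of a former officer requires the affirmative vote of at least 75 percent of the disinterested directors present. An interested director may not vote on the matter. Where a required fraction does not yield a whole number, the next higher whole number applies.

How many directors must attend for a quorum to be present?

1/3 of 14 = 4.67, rounded up to 5.

5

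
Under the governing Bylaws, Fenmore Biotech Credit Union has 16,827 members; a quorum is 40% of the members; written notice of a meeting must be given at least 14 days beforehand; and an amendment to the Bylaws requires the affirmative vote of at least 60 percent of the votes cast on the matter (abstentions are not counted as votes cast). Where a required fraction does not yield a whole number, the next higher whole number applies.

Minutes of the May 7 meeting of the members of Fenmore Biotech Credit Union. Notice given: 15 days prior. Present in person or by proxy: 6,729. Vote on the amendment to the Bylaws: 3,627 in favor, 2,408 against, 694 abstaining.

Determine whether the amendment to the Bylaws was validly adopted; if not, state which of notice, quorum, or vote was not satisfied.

Notice: 15 days given; 14 required. Satisfied.
Quorum: 40% of 16,827 = 6,730.80, rounded up to 6,731; 6,729 present. Not satisfied.
Vote: requires three-fifths of the votes cast (6,729 − 694 abstaining = 6,035); 3/5 of 6035 = 3621, so 3,621 needed; 3,627 in favor. Satisfied.

Invalid — quorum requirement not satisfied.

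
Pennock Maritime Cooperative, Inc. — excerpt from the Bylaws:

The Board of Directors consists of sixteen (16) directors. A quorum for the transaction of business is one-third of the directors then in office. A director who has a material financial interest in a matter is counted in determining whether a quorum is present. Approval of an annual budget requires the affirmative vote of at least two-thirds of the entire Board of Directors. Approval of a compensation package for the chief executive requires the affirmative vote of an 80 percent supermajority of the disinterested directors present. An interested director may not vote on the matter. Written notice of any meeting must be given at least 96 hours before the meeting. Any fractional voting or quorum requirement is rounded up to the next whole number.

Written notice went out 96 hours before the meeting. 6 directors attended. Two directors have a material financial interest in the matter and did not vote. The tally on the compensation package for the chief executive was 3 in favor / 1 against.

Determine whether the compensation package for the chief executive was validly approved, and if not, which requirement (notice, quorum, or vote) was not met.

Notice: 96 hours given; 96 required (96 ≥ 96). Satisfied.
Quorum: 6 present (interested directors count toward quorum); quorum is 6. Satisfied.
Vote: the compensation package for the chief executive requires four-fifths of the disinterested directors present (6 − 2 = 4). 4/5 of 4 = 3.20, rounded up to 4, so 4 affirmative votes are needed; 3 voted in favor. Not satisfied.

Invalid — vote requirement not satisfied.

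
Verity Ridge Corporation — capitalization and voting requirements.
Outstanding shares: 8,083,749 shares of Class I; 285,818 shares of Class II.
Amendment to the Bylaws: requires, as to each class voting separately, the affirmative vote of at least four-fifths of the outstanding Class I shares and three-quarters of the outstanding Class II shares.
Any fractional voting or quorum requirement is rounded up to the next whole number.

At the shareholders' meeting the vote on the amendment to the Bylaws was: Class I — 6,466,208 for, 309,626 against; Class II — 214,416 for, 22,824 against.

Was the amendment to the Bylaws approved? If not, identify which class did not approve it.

Not approved — the Class I shares did not give the required vote.

Class I: 4/5 of 8083749 = 6466999.20, rounded up to 6467000; 6,467,000 required, 6,466,208 in favor — not approved.
Class II: 3/4 of 285818 = 214363.50, rounded up to 214364; 214,364 required, 214,416 in favor — approved.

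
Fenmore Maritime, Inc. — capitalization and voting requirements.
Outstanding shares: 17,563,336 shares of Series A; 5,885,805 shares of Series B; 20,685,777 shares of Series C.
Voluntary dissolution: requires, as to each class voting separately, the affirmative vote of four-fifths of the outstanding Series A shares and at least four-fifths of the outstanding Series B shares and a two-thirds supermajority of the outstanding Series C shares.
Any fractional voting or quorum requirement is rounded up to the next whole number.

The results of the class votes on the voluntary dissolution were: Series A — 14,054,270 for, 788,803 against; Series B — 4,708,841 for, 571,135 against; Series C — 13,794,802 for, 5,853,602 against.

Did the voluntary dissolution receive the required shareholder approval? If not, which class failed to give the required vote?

Approved — every class gave the required vote.

Series A: 4/5 of 17563336 = 14050668.80, rounded up to 14050669; 14,050,669 required, 14,054,270 in favor — approved.
Series B: 4/5 of 5885805 = 4708644; 4,708,644 required, 4,708,841 in favor — approved.
Series C: 2/3 of 20685777 = 13790518; 13,790,518 required, 13,794,802 in favor — approved.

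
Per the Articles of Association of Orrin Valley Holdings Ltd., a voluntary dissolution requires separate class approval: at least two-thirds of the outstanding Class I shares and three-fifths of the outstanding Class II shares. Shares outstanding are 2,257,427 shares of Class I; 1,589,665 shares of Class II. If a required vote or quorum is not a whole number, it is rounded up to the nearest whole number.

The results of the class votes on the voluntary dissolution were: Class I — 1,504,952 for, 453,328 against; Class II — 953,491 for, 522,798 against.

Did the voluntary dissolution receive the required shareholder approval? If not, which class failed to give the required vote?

Class I: 2/3 of 2257427 = 1504951.33, rounded up to 1504952; 1,504,952 required, 1,504,952 in favor — approved.
Class II: 3/5 of 1589665 = 953799; 953,799 required, 953,491 in favor — not approved.

Not approved — the Class II shares did not give the required vote.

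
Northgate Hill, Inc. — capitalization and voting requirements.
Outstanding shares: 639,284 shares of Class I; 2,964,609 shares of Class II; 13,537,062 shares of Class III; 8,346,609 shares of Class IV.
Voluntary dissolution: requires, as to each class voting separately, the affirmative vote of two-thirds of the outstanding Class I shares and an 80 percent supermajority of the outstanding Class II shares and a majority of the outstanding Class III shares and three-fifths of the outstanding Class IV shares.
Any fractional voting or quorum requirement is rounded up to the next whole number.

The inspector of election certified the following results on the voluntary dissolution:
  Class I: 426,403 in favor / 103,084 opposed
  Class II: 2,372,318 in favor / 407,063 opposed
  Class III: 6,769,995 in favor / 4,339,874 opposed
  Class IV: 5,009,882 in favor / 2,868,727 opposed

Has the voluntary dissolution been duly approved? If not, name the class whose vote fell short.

Class I: 2/3 of 639284 = 426189.33, rounded up to 426190; 426,190 required, 426,403 in favor — approved.
Class II: 4/5 of 2964609 = 2371687.20, rounded up to 2371688; 2,371,688 required, 2,372,318 in favor — approved.
Class III: a majority of 13537062 is 6768532; 6,768,532 required, 6,769,995 in favor — approved.
Class IV: 3/5 of 8346609 = 5007965.40, rounded up to 5007966; 5,007,966 required, 5,009,882 in favor — approved.

Approved — every class gave the required vote.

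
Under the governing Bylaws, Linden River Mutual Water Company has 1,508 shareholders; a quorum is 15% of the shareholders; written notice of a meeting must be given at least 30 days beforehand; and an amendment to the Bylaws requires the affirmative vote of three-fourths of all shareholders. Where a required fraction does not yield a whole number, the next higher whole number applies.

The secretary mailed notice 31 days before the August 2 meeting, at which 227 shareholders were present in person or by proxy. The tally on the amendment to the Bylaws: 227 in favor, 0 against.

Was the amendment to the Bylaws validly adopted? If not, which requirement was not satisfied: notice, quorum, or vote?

Invalid — vote requirement not satisfied.

Notice: 31 days given; 30 required. Satisfied.
Quorum: 15% of 1,508 = 226.20, rounded up to 227; 227 present. Satisfied.
Vote: requires three-fourths of all shareholders (1,508); 3/4 of 1508 = 1131, so 1,131 needed; 227 in favor. Not satisfied.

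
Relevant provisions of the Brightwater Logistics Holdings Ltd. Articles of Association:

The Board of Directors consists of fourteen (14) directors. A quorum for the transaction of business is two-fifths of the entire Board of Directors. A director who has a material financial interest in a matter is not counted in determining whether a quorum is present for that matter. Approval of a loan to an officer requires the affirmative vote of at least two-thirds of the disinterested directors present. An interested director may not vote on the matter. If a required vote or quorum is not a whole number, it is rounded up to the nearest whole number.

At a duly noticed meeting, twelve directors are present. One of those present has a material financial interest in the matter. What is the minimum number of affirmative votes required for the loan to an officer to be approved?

The loan to an officer requires two-thirds of the disinterested directors present (12 − 1 = 11).
2/3 of 11 = 7.33, rounded up to 8.

8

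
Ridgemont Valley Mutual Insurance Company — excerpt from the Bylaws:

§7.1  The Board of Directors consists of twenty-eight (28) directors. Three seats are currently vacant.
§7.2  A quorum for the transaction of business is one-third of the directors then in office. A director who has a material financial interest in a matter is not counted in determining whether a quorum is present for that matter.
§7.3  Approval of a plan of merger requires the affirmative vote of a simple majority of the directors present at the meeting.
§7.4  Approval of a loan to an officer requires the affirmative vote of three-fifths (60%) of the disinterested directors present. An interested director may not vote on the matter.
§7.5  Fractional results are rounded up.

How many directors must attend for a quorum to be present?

1/3 of 25 = 8.33, rounded up to 9.

9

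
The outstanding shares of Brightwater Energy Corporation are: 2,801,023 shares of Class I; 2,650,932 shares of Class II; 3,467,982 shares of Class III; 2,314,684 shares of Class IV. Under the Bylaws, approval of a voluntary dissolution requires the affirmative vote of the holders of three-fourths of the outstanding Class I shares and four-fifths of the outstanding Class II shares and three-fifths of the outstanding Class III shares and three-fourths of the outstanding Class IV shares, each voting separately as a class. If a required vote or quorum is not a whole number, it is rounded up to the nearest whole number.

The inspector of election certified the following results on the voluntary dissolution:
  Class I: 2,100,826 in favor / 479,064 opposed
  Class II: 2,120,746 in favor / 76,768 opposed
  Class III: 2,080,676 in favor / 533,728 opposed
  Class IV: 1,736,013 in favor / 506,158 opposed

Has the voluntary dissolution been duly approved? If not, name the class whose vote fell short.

Not approved — the Class III shares did not give the required vote.

Class I: 3/4 of 2801023 = 2100767.25, rounded up to 2100768; 2,100,768 required, 2,100,826 in favor — approved.
Class II: 4/5 of 2650932 = 2120745.60, rounded up to 2120746; 2,120,746 required, 2,120,746 in favor — approved.
Class III: 3/5 of 3467982 = 2080789.20, rounded up to 2080790; 2,080,790 required, 2,080,676 in favor — not approved.
Class IV: 3/4 of 2314684 = 1736013; 1,736,013 required, 1,736,013 in favor — approved.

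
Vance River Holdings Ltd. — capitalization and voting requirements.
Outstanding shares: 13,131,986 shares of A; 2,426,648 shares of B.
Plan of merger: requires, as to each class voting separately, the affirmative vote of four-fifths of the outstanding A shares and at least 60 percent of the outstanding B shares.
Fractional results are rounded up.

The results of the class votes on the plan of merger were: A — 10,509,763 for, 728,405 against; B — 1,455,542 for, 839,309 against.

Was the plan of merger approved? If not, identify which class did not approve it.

A: 4/5 of 13131986 = 10505588.80, rounded up to 10505589; 10,505,589 required, 10,509,763 in favor — approved.
B: 3/5 of 2426648 = 1455988.80, rounded up to 1455989; 1,455,989 required, 1,455,542 in favor — not approved.

Not approved — the B shares did not give the required vote.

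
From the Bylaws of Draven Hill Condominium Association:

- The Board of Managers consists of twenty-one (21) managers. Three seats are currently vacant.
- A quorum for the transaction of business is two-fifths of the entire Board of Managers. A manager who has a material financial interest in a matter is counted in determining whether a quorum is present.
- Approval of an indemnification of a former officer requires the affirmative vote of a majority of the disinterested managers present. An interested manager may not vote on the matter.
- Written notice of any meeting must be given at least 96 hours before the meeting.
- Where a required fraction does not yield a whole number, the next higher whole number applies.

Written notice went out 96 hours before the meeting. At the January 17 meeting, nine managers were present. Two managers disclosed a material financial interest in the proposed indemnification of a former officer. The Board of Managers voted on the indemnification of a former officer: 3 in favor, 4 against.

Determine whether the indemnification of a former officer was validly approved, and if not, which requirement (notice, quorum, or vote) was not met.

Invalid — vote requirement not satisfied.

Notice: 96 hours given; 96 required (96 ≥ 96). Satisfied.
Quorum: 9 present (interested managers count toward quorum); quorum is 9. Satisfied.
Vote: the indemnification of a former officer requires a majority of the disinterested managers present (9 − 2 = 7). A majority of 7 is 4, so 4 affirmative votes are needed; 3 voted in favor. Not satisfied.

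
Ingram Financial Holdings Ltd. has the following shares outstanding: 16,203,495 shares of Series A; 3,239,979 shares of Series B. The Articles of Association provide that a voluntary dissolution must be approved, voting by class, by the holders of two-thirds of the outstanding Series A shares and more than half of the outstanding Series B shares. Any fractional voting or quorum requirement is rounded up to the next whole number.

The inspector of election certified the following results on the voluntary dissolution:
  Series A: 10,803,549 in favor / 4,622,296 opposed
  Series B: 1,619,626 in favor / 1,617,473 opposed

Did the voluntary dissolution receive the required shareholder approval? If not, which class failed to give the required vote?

Not approved — the Series B shares did not give the required vote.

Series A: 2/3 of 16203495 = 10802330; 10,802,330 required, 10,803,549 in favor — approved.
Series B: a majority of 3239979 is 1619990; 1,619,990 required, 1,619,626 in favor — not approved.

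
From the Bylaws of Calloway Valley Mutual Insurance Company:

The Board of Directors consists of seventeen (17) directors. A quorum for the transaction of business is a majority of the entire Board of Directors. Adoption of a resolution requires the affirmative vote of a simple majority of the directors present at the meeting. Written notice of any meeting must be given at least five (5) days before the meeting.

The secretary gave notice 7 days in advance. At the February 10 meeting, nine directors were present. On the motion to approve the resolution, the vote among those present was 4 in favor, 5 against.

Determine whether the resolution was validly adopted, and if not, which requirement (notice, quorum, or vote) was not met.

Notice: 7 days given; 5 required (7 ≥ 5). Satisfied.
Quorum: 9 present; quorum is 9. Satisfied.
Vote: the resolution requires a majority of the directors present (9). A majority of 9 is 5, so 5 affirmative votes are needed; 4 voted in favor. Not satisfied.

Invalid — vote requirement not satisfied.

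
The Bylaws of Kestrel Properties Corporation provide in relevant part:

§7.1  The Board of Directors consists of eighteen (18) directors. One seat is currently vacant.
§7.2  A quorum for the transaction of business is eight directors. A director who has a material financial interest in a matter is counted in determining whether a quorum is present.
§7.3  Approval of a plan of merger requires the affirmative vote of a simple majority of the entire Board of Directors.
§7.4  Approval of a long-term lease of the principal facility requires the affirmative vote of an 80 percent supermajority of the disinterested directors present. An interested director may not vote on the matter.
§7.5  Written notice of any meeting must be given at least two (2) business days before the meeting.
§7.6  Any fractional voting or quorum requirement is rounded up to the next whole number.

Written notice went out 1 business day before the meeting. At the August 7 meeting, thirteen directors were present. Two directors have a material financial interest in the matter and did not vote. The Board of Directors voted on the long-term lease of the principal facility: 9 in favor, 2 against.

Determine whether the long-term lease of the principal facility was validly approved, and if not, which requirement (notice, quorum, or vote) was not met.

Notice: 1 business day given; 2 required (1 < 2). Not satisfied.
Quorum: 13 present (interested directors count toward quorum); quorum is 8. Satisfied.
Vote: the long-term lease of the principal facility requires four-fifths of the disinterested directors present (13 − 2 = 11). 4/5 of 11 = 8.80, rounded up to 9, so 9 affirmative votes are needed; 9 voted in favor. Satisfied.

Invalid — notice requirement not satisfied.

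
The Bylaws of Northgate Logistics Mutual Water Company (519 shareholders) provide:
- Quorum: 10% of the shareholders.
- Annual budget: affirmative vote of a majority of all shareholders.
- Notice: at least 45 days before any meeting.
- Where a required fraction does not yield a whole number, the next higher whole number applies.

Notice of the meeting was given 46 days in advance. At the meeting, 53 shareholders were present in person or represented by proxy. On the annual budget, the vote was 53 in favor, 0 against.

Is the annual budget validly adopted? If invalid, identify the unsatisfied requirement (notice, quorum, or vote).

Notice: 46 days given; 45 required. Satisfied.
Quorum: 10% of 519 = 51.90, rounded up to 52; 53 present. Satisfied.
Vote: requires a majority of all shareholders (519); a majority of 519 is 260, so 260 needed; 53 in favor. Not satisfied.

Invalid — vote requirement not satisfied.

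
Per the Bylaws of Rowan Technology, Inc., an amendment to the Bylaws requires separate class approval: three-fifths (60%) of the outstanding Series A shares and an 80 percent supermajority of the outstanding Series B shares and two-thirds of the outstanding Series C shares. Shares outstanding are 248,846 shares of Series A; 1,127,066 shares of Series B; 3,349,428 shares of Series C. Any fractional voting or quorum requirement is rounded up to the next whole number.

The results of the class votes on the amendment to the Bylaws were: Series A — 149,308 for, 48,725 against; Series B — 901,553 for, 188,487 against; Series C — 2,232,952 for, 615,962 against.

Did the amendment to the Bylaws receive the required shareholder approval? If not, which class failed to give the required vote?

Series A: 3/5 of 248846 = 149307.60, rounded up to 149308; 149,308 required, 149,308 in favor — approved.
Series B: 4/5 of 1127066 = 901652.80, rounded up to 901653; 901,653 required, 901,553 in favor — not approved.
Series C: 2/3 of 3349428 = 2232952; 2,232,952 required, 2,232,952 in favor — approved.

Not approved — the Series B shares did not give the required vote.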